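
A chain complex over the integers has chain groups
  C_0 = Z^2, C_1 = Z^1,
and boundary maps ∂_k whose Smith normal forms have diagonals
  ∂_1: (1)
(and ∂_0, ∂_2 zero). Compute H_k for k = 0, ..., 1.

H_0: b_0 = 2 − 0 − 1 = 1; torsion from ∂_1 factors > 1: none. So H_0 = Z.
H_1: b_1 = 1 − 1 − 0 = 0; torsion from ∂_2 factors > 1: none. So H_1 = 0.

H_0 = Z,  H_1 = 0.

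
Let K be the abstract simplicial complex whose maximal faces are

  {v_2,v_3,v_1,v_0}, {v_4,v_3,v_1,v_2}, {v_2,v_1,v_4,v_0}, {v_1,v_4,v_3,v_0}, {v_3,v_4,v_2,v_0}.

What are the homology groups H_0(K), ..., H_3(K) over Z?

H_0 ≅ Z,  H_1 = 0,  H_2 = 0,  H_3 ≅ Z.

We work with the vertex ordering v_0 < v_1 < v_2 < v_3 < v_4. The simplices of K, each written with vertices in increasing order, are:

  0-simplices (5): [v_0], [v_1], [v_2], [v_3], [v_4]
  1-simplices (10): [v_0,v_1], [v_0,v_2], [v_0,v_3], [v_0,v_4], [v_1,v_2], [v_1,v_3], [v_1,v_4], [v_2,v_3], [v_2,v_4], [v_3,v_4]
  2-simplices (10): [v_0,v_1,v_2], [v_0,v_1,v_3], [v_0,v_1,v_4], [v_0,v_2,v_3], [v_0,v_2,v_4], [v_0,v_3,v_4], [v_1,v_2,v_3], [v_1,v_2,v_4], [v_1,v_3,v_4], [v_2,v_3,v_4]
  3-simplices (5): [v_0,v_1,v_2,v_3], [v_0,v_1,v_2,v_4], [v_0,v_1,v_3,v_4], [v_0,v_2,v_3,v_4], [v_1,v_2,v_3,v_4]

so the chain groups are C_0 ≅ Z^5, C_1 ≅ Z^10, C_2 ≅ Z^10, C_3 ≅ Z^5.

The boundary map ∂_1: C_1 → C_0 maps an edge to its endpoints' difference, ∂[p,q] = q − p. For instance
  ∂[v_2,v_3] = [v_3] − [v_2].
This gives a 5×10 integer matrix of rank 4; reducing to Smith normal form yields diagonal entries (1,1,1,1).

∂_2: C_2 → C_1 sends each 2-simplex [p,q,r] to [q,r] − [p,r] + [p,q]. For instance
  ∂[v_0,v_1,v_3] = [v_1,v_3] − [v_0,v_3] + [v_0,v_1],
  ∂[v_0,v_1,v_2] = [v_1,v_2] − [v_0,v_2] + [v_0,v_1].
This gives a 10×10 integer matrix of rank 6; reducing to Smith normal form yields diagonal entries (1,1,1,1,1,1).

∂_3: C_3 → C_2 sends each 3-simplex σ to the alternating sum Σ_i (−1)^i (σ with its i-th vertex removed). For instance
  ∂[v_0,v_1,v_3,v_4] = [v_1,v_3,v_4] − [v_0,v_3,v_4] + [v_0,v_1,v_4] − [v_0,v_1,v_3],
  ∂[v_1,v_2,v_3,v_4] = [v_2,v_3,v_4] − [v_1,v_3,v_4] + [v_1,v_2,v_4] − [v_1,v_2,v_3].
This gives a 10×5 integer matrix of rank 4; reducing to Smith normal form yields diagonal entries (1,1,1,1).

From H_k ≅ ker(∂_k) / im(∂_{k+1}) we obtain:

  H_0: rank C_0 − rank ∂_1 = 5 − 4 = 1, and the invariant factors of ∂_1 are all 1, so H_0 ≅ Z.
  H_1: rank ker ∂_1 − rank ∂_2 = (10 − 4) − 6 = 0, and the invariant factors of ∂_2 are all 1, so H_1 ≅ 0.
  H_2: rank ker ∂_2 − rank ∂_3 = (10 − 6) − 4 = 0, and the invariant factors of ∂_3 are all 1, so H_2 ≅ 0.
  H_3: rank ker ∂_3 − rank ∂_4 = (5 − 4) − 0 = 1, and there is no ∂_4, so H_3 ≅ Z.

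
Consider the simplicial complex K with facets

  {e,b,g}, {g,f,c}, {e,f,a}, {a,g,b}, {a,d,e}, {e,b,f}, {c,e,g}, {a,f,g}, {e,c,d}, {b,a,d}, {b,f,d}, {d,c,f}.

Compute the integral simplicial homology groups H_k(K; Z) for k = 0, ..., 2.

H_0 = Z,  H_1 = Z/2,  H_2 = 0.

Fix the vertex order a < b < c < d < e < f < g and write every simplex with vertices in increasing order. Then dim K = 2 and the simplices of K are:

  0-simplices (7): a, b, c, d, e, f, g
  1-simplices (18): ab, ad, ae, af, ag, bd, be, bf, bg, cd, ce, cf, cg, de, df, ef, eg, fg
  2-simplices (12): abd, abg, ade, aef, afg, bdf, bef, beg, cde, cdf, ceg, cfg

so the chain groups are C_0 ≅ Z^7, C_1 ≅ Z^18, C_2 ≅ Z^12.

The boundary map ∂_1: C_1 → C_0 is given by ∂[p,q] = [q] − [p]. For instance
  ∂bd = d − b.
As a 7×18 matrix over Z this has rank 6, with invariant factors (1,1,1,1,1,1).

The boundary map ∂_2: C_2 → C_1 acts by ∂[p,q,r] = [q,r] − [p,r] + [p,q]. For instance
  ∂ceg = eg − cg + ce,
  ∂beg = eg − bg + be.
The resulting 18×12 matrix has rank 12, and its Smith normal form has invariant factors (1,1,1,1,1,1,1,1,1,1,1,2).

From H_k ≅ ker(∂_k) / im(∂_{k+1}) we obtain:

  H_0: rank C_0 − rank ∂_1 = 7 − 6 = 1, and the invariant factors of ∂_1 are all 1, so H_0 = Z.
  H_1: rank ker ∂_1 − rank ∂_2 = (18 − 6) − 12 = 0, and ∂_2 has invariant factor 2 > 1, so H_1 = Z/2.
  H_2: rank ker ∂_2 − rank ∂_3 = (12 − 12) − 0 = 0, and there is no ∂_3, so H_2 = 0.

As a check, the Euler characteristic is 7 − 18 + 12 = 1, which agrees with 1 − 0 + 0 = 1.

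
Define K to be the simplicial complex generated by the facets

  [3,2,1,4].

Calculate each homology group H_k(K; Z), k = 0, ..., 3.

Take the total order 1 < 2 < 3 < 4 on the vertex set. Then K (dimension 3) consists of the simplices:

  0-simplices (4): [1], [2], [3], [4]
  1-simplices (6): [1,2], [1,3], [1,4], [2,3], [2,4], [3,4]
  2-simplices (4): [1,2,3], [1,2,4], [1,3,4], [2,3,4]
  3-simplices (1): [1,2,3,4]

Hence C_0 ≅ Z^4, C_1 ≅ Z^6, C_2 ≅ Z^4, C_3 ≅ Z^1.

The boundary map ∂_1: C_1 → C_0 is given by ∂[p,q] = [q] − [p]. For instance
  ∂[1,3] = [3] − [1].
As a 4×6 matrix over Z this has rank 3, with invariant factors (1,1,1).

∂_2: C_2 → C_1 acts by ∂[p,q,r] = [q,r] − [p,r] + [p,q]. For instance
  ∂[1,3,4] = [3,4] − [1,4] + [1,3],
  ∂[1,2,4] = [2,4] − [1,4] + [1,2].
As a 6×4 matrix over Z this has rank 3, with invariant factors (1,1,1).

∂_3: C_3 → C_2 sends each 3-simplex σ to the alternating sum Σ_i (−1)^i (σ with its i-th vertex removed). For instance
  ∂[1,2,3,4] = [2,3,4] − [1,3,4] + [1,2,4] − [1,2,3].
The resulting 4×1 matrix has rank 1, and its Smith normal form has invariant factors (1).

Computing H_k = (kernel of ∂_k) / (image of ∂_{k+1}):

  H_0: rank C_0 − rank ∂_1 = 4 − 3 = 1, and the invariant factors of ∂_1 are all 1, so H_0 = Z.
  H_1: rank ker ∂_1 − rank ∂_2 = (6 − 3) − 3 = 0, and the invariant factors of ∂_2 are all 1, so H_1 = 0.
  H_2: rank ker ∂_2 − rank ∂_3 = (4 − 3) − 1 = 0, and the invariant factors of ∂_3 are all 1, so H_2 = 0.
  H_3: rank ker ∂_3 − rank ∂_4 = (1 − 1) − 0 = 0, and there is no ∂_4, so H_3 = 0.

H_0 = Z,  H_1 = 0,  H_2 = 0,  H_3 = 0.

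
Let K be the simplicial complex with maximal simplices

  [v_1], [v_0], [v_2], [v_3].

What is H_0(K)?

Fix the vertex order v_0 < v_1 < v_2 < v_3 and write every simplex with vertices in increasing order. Then dim K = 0 and the simplices of K are:

  0-simplices (4): [v_0], [v_1], [v_2], [v_3]

Hence C_0 ≅ Z^4.

Now H_k = ker ∂_k / im ∂_{k+1}, so:

  H_0: rank C_0 − rank ∂_1 = 4 − 0 = 4, and there is no ∂_1, so H_0 = Z^4.

H_0 ≅ Z^4.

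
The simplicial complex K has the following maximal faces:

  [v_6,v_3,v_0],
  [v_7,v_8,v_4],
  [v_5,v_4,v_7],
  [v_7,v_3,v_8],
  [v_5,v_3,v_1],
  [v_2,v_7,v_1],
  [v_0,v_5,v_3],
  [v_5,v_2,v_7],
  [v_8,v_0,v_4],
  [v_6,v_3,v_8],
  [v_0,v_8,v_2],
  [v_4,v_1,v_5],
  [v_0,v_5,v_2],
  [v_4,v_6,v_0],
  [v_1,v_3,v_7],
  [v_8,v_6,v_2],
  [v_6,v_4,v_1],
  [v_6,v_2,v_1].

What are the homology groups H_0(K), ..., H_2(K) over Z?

We work with the vertex ordering v_0 < v_1 < v_2 < v_3 < v_4 < v_5 < v_6 < v_7 < v_8. The simplices of K, each written with vertices in increasing order, are:

  0-simplices (9): [v_0], [v_1], [v_2], [v_3], [v_4], [v_5], [v_6], [v_7], [v_8]
  1-simplices (27): (27 of them)
  2-simplices (18): (18 of them)

so the chain groups are C_0 ≅ Z^9, C_1 ≅ Z^27, C_2 ≅ Z^18.

∂_1: C_1 → C_0 maps an edge to its endpoints' difference, ∂[p,q] = q − p. For instance
  ∂[v_3,v_5] = [v_5] − [v_3].
This gives a 9×27 integer matrix of rank 8; reducing to Smith normal form yields diagonal entries (1,1,1,1,1,1,1,1).

Boundary ∂_2: C_2 → C_1 sends each 2-simplex [p,q,r] to [q,r] − [p,r] + [p,q]. For instance
  ∂[v_1,v_3,v_7] = [v_3,v_7] − [v_1,v_7] + [v_1,v_3],
  ∂[v_1,v_2,v_6] = [v_2,v_6] − [v_1,v_6] + [v_1,v_2].
As a 27×18 matrix over Z this has rank 18, with invariant factors (1,1,1,1,1,1,1,1,1,1,1,1,1,1,1,1,1,2).

From H_k ≅ ker(∂_k) / im(∂_{k+1}) we obtain:

  H_0: rank C_0 − rank ∂_1 = 9 − 8 = 1, and the invariant factors of ∂_1 are all 1, so H_0 = Z.
  H_1: rank ker ∂_1 − rank ∂_2 = (27 − 8) − 18 = 1, and ∂_2 has invariant factor 2 > 1, so H_1 = Z ⊕ Z/2Z.
  H_2: rank ker ∂_2 − rank ∂_3 = (18 − 18) − 0 = 0, and there is no ∂_3, so H_2 = 0.

H_0 = Z,  H_1 = Z ⊕ Z/2Z,  H_2 = 0.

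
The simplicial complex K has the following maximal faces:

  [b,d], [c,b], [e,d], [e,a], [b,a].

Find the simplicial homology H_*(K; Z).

We work with the vertex ordering a < b < c < d < e. The simplices of K, each written with vertices in increasing order, are:

  0-simplices (5): a, b, c, d, e
  1-simplices (5): ab, ae, bc, bd, de

so the chain groups are C_0 ≅ Z^5, C_1 ≅ Z^5.

The boundary map ∂_1: C_1 → C_0 maps an edge to its endpoints' difference, ∂[p,q] = q − p. For instance
  ∂bd = d − b.
The resulting 5×5 matrix has rank 4, and its Smith normal form has invariant factors (1,1,1,1).

From H_k ≅ ker(∂_k) / im(∂_{k+1}) we obtain:

  H_0: rank C_0 − rank ∂_1 = 5 − 4 = 1, and the invariant factors of ∂_1 are all 1, so H_0 ≅ Z.
  H_1: rank ker ∂_1 − rank ∂_2 = (5 − 4) − 0 = 1, and there is no ∂_2, so H_1 ≅ Z.

H_0 = Z,  H_1 = Z.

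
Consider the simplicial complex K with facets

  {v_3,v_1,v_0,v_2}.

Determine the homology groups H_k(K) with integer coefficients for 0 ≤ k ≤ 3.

Order the vertices as v_0 < v_1 < v_2 < v_3. Listing each simplex with vertices in this order, K has dimension 3 with simplices:

  0-simplices (4): [v_0], [v_1], [v_2], [v_3]
  1-simplices (6): [v_0,v_1], [v_0,v_2], [v_0,v_3], [v_1,v_2], [v_1,v_3], [v_2,v_3]
  2-simplices (4): [v_0,v_1,v_2], [v_0,v_1,v_3], [v_0,v_2,v_3], [v_1,v_2,v_3]
  3-simplices (1): [v_0,v_1,v_2,v_3]

Hence C_0 ≅ Z^4, C_1 ≅ Z^6, C_2 ≅ Z^4, C_3 ≅ Z^1.

The boundary map ∂_1: C_1 → C_0 maps an edge to its endpoints' difference, ∂[p,q] = q − p. For instance
  ∂[v_0,v_3] = [v_3] − [v_0].
The resulting 4×6 matrix has rank 3, and its Smith normal form has invariant factors (1,1,1).

Boundary ∂_2: C_2 → C_1 acts by ∂[p,q,r] = [q,r] − [p,r] + [p,q]. For instance
  ∂[v_0,v_1,v_3] = [v_1,v_3] − [v_0,v_3] + [v_0,v_1],
  ∂[v_1,v_2,v_3] = [v_2,v_3] − [v_1,v_3] + [v_1,v_2].
As a 6×4 matrix over Z this has rank 3, with invariant factors (1,1,1).

Boundary ∂_3: C_3 → C_2 sends each 3-simplex σ to the alternating sum Σ_i (−1)^i (σ with its i-th vertex removed). For instance
  ∂[v_0,v_1,v_2,v_3] = [v_1,v_2,v_3] − [v_0,v_2,v_3] + [v_0,v_1,v_3] − [v_0,v_1,v_2].
The 4×1 boundary matrix has rank 1 and Smith normal form diag(1).

Reading off H_k = ker ∂_k / im ∂_{k+1}:

  H_0: rank C_0 − rank ∂_1 = 4 − 3 = 1, and the invariant factors of ∂_1 are all 1, so H_0 = Z.
  H_1: rank ker ∂_1 − rank ∂_2 = (6 − 3) − 3 = 0, and the invariant factors of ∂_2 are all 1, so H_1 = 0.
  H_2: rank ker ∂_2 − rank ∂_3 = (4 − 3) − 1 = 0, and the invariant factors of ∂_3 are all 1, so H_2 = 0.
  H_3: rank ker ∂_3 − rank ∂_4 = (1 − 1) − 0 = 0, and there is no ∂_4, so H_3 = 0.

As a check, the Euler characteristic is 4 − 6 + 4 − 1 = 1, which agrees with 1 − 0 + 0 − 0 = 1.

H_0 = Z,  H_1 = 0,  H_2 = 0,  H_3 = 0.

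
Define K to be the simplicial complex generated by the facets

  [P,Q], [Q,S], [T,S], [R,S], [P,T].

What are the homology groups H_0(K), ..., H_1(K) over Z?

H_0 ≅ Z,  H_1 ≅ Z.

Fix the vertex order P < Q < R < S < T and write every simplex with vertices in increasing order. Then dim K = 1 and the simplices of K are:

  0-simplices (5): P, Q, R, S, T
  1-simplices (5): PQ, PT, QS, RS, ST

Hence C_0 ≅ Z^5, C_1 ≅ Z^5.

Boundary ∂_1: C_1 → C_0 maps an edge to its endpoints' difference, ∂[p,q] = q − p.
The 5×5 boundary matrix has rank 4 and Smith normal form diag(1,1,1,1).

Reading off H_k = ker ∂_k / im ∂_{k+1}:

  H_0: rank C_0 − rank ∂_1 = 5 − 4 = 1, and the invariant factors of ∂_1 are all 1, so H_0 = Z.
  H_1: rank ker ∂_1 − rank ∂_2 = (5 − 4) − 0 = 1, and there is no ∂_2, so H_1 = Z.

As a check, the Euler characteristic is 5 − 5 = 0, which agrees with 1 − 1 = 0.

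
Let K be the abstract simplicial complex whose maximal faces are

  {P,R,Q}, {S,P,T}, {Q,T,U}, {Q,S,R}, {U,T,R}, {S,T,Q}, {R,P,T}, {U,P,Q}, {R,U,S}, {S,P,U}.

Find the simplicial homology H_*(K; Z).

Take the total order P < Q < R < S < T < U on the vertex set. Then K (dimension 2) consists of the simplices:

  0-simplices (6): P, Q, R, S, T, U
  1-simplices (15): PQ, PR, PS, PT, PU, QR, QS, QT, QU, RS, RT, RU, ST, SU, TU
  2-simplices (10): PQR, PQU, PRT, PST, PSU, QRS, QST, QTU, RSU, RTU

Hence C_0 ≅ Z^6, C_1 ≅ Z^15, C_2 ≅ Z^10.

Boundary ∂_1: C_1 → C_0 is given by ∂[p,q] = [q] − [p].
The 6×15 boundary matrix has rank 5 and Smith normal form diag(1,1,1,1,1).

∂_2: C_2 → C_1 sends each 2-simplex [p,q,r] to [q,r] − [p,r] + [p,q]. For instance
  ∂PSU = SU − PU + PS,
  ∂PQR = QR − PR + PQ.
The resulting 15×10 matrix has rank 10, and its Smith normal form has invariant factors (1,1,1,1,1,1,1,1,1,2).

Now H_k = ker ∂_k / im ∂_{k+1}, so:

  H_0: rank C_0 − rank ∂_1 = 6 − 5 = 1, and the invariant factors of ∂_1 are all 1, so H_0 ≅ Z.
  H_1: rank ker ∂_1 − rank ∂_2 = (15 − 5) − 10 = 0, and ∂_2 has invariant factor 2 > 1, so H_1 ≅ Z/2Z.
  H_2: rank ker ∂_2 − rank ∂_3 = (10 − 10) − 0 = 0, and there is no ∂_3, so H_2 ≅ 0.

H_0 = Z,  H_1 = Z/2Z,  H_2 = 0.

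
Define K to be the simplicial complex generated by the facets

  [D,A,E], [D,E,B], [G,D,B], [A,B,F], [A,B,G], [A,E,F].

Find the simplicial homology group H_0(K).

H_0 = Z.

Fix the vertex order A < B < D < E < F < G and write every simplex with vertices in increasing order. Then dim K = 2 and the simplices of K are:

  0-simplices (6): A, B, D, E, F, G
  1-simplices (12): AB, AD, AE, AF, AG, BD, BE, BF, BG, DE, DG, EF
  2-simplices (6): ABF, ABG, ADE, AEF, BDE, BDG

so the chain groups are C_0 ≅ Z^6, C_1 ≅ Z^12, C_2 ≅ Z^6.

The boundary map ∂_1: C_1 → C_0 is given by ∂[p,q] = [q] − [p].
The resulting 6×12 matrix has rank 5, and its Smith normal form has invariant factors (1,1,1,1,1).

∂_2: C_2 → C_1 acts by ∂[p,q,r] = [q,r] − [p,r] + [p,q]. For instance
  ∂ADE = DE − AE + AD,
  ∂AEF = EF − AF + AE.
As a 12×6 matrix over Z this has rank 6, with invariant factors (1,1,1,1,1,1).

Computing H_k = (kernel of ∂_k) / (image of ∂_{k+1}):

  H_0: rank C_0 − rank ∂_1 = 6 − 5 = 1, and the invariant factors of ∂_1 are all 1, so H_0 ≅ Z.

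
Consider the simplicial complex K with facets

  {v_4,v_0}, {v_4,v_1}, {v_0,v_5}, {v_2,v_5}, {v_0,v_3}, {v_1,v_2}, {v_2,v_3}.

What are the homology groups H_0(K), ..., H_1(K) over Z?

H_0 = Z,  H_1 = Z^2.

Take the total order v_0 < v_1 < v_2 < v_3 < v_4 < v_5 on the vertex set. Then K (dimension 1) consists of the simplices:

  0-simplices (6): [v_0], [v_1], [v_2], [v_3], [v_4], [v_5]
  1-simplices (7): [v_0,v_3], [v_0,v_4], [v_0,v_5], [v_1,v_2], [v_1,v_4], [v_2,v_3], [v_2,v_5]

giving chain groups C_0 ≅ Z^6, C_1 ≅ Z^7.

Boundary ∂_1: C_1 → C_0 sends each edge [p,q] (with p < q) to q − p.
The resulting 6×7 matrix has rank 5, and its Smith normal form has invariant factors (1,1,1,1,1).

Reading off H_k = ker ∂_k / im ∂_{k+1}:

  H_0: rank C_0 − rank ∂_1 = 6 − 5 = 1, and the invariant factors of ∂_1 are all 1, so H_0 = Z.
  H_1: rank ker ∂_1 − rank ∂_2 = (7 − 5) − 0 = 2, and there is no ∂_2, so H_1 = Z^2.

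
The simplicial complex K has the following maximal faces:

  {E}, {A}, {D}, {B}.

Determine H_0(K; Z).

Order the vertices as A < B < D < E. Listing each simplex with vertices in this order, K has dimension 0 with simplices:

  0-simplices (4): A, B, D, E

giving chain groups C_0 ≅ Z^4.

Reading off H_k = ker ∂_k / im ∂_{k+1}:

  H_0: rank C_0 − rank ∂_1 = 4 − 0 = 4, and there is no ∂_1, so H_0 ≅ Z^4.

H_0 = Z^4.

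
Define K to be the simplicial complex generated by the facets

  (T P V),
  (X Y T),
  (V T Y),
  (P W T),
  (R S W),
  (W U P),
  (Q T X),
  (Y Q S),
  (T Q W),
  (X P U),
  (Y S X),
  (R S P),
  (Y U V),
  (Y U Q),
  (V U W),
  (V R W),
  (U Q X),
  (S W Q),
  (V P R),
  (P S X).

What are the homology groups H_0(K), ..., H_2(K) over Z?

Order the vertices as P < Q < R < S < T < U < V < W < X < Y. Listing each simplex with vertices in this order, K has dimension 2 with simplices:

  0-simplices (10): P, Q, R, S, T, U, V, W, X, Y
  1-simplices (30): PR, PS, PT, PU, PV, PW, PX, QS, QT, QU, QW, QX, QY, RS, RV, RW, SW, SX, SY, TV, TW, TX, TY, UV, UW, UX, UY, VW, VY, XY
  2-simplices (20): PRS, PRV, PSX, PTV, PTW, PUW, PUX, QSW, QSY, QTW, QTX, QUX, QUY, RSW, RVW, SXY, TVY, TXY, UVW, UVY

so the chain groups are C_0 ≅ Z^10, C_1 ≅ Z^30, C_2 ≅ Z^20.

The boundary map ∂_1: C_1 → C_0 is given by ∂[p,q] = [q] − [p]. For instance
  ∂UV = V − U.
The 10×30 boundary matrix has rank 9 and Smith normal form diag(1,1,1,1,1,1,1,1,1).

Boundary ∂_2: C_2 → C_1 sends each 2-simplex [p,q,r] to [q,r] − [p,r] + [p,q]. For instance
  ∂SXY = XY − SY + SX,
  ∂PTV = TV − PV + PT.
The resulting 30×20 matrix has rank 20, and its Smith normal form has invariant factors (1,1,1,1,1,1,1,1,1,1,1,1,1,1,1,1,1,1,1,2).

Computing H_k = (kernel of ∂_k) / (image of ∂_{k+1}):

  H_0: rank C_0 − rank ∂_1 = 10 − 9 = 1, and the invariant factors of ∂_1 are all 1, so H_0 = Z.
  H_1: rank ker ∂_1 − rank ∂_2 = (30 − 9) − 20 = 1, and ∂_2 has invariant factor 2 > 1, so H_1 = Z × Z/2.
  H_2: rank ker ∂_2 − rank ∂_3 = (20 − 20) − 0 = 0, and there is no ∂_3, so H_2 = 0.

As a check, the Euler characteristic is 10 − 30 + 20 = 0, which agrees with 1 − 1 + 0 = 0.

H_0 = Z,  H_1 = Z × Z/2,  H_2 = 0.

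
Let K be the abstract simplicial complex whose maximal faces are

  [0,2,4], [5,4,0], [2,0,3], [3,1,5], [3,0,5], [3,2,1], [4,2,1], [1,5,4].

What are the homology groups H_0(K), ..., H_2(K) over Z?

H_0 = Z,  H_1 = 0,  H_2 = Z.

K has 6 vertices, 12 edges, 8 triangles.
rank ∂_0 = 0, rank ∂_1 = 5 ⇒ b_0 = 6 − 0 − 5 = 1; all invariant factors of ∂_1 are 1 so no torsion. So H_0 ≅ Z.
rank ∂_1 = 5, rank ∂_2 = 7 ⇒ b_1 = 12 − 5 − 7 = 0; all invariant factors of ∂_2 are 1 so no torsion. So H_1 ≅ 0.
rank ∂_2 = 7, rank ∂_3 = 0 ⇒ b_2 = 8 − 7 − 0 = 1. So H_2 ≅ Z.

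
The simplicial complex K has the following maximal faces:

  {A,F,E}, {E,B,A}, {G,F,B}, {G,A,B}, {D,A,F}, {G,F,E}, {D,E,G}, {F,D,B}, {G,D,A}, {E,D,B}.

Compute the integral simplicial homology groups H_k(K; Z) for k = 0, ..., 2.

H_0 ≅ Z,  H_1 ≅ Z/2,  H_2 = 0.

Take the total order A < B < D < E < F < G on the vertex set. Then K (dimension 2) consists of the simplices:

  0-simplices (6): A, B, D, E, F, G
  1-simplices (15): AB, AD, AE, AF, AG, BD, BE, BF, BG, DE, DF, DG, EF, EG, FG
  2-simplices (10): ABE, ABG, ADF, ADG, AEF, BDE, BDF, BFG, DEG, EFG

so the chain groups are C_0 ≅ Z^6, C_1 ≅ Z^15, C_2 ≅ Z^10.

The boundary map ∂_1: C_1 → C_0 is given by ∂[p,q] = [q] − [p]. For instance
  ∂AB = B − A.
The 6×15 boundary matrix has rank 5 and Smith normal form diag(1,1,1,1,1).

Boundary ∂_2: C_2 → C_1 maps a triangle to the signed sum of its edges. For instance
  ∂EFG = FG − EG + EF,
  ∂ABG = BG − AG + AB.
The 15×10 boundary matrix has rank 10 and Smith normal form diag(1,1,1,1,1,1,1,1,1,2).

From H_k ≅ ker(∂_k) / im(∂_{k+1}) we obtain:

  H_0: rank C_0 − rank ∂_1 = 6 − 5 = 1, and the invariant factors of ∂_1 are all 1, so H_0 = Z.
  H_1: rank ker ∂_1 − rank ∂_2 = (15 − 5) − 10 = 0, and ∂_2 has invariant factor 2 > 1, so H_1 = Z/2.
  H_2: rank ker ∂_2 − rank ∂_3 = (10 − 10) − 0 = 0, and there is no ∂_3, so H_2 = 0.

As a check, the Euler characteristic is 6 − 15 + 10 = 1, which agrees with 1 − 0 + 0 = 1.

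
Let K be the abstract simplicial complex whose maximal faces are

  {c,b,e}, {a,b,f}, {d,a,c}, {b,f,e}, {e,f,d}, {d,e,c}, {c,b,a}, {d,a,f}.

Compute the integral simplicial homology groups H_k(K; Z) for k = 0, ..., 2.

H_0 = Z,  H_1 = 0,  H_2 = Z.

K has 6 vertices, 12 edges, 8 triangles.
rank ∂_0 = 0, rank ∂_1 = 5 ⇒ b_0 = 6 − 0 − 5 = 1; all invariant factors of ∂_1 are 1 so no torsion. So H_0 ≅ Z.
rank ∂_1 = 5, rank ∂_2 = 7 ⇒ b_1 = 12 − 5 − 7 = 0; all invariant factors of ∂_2 are 1 so no torsion. So H_1 ≅ 0.
rank ∂_2 = 7, rank ∂_3 = 0 ⇒ b_2 = 8 − 7 − 0 = 1. So H_2 ≅ Z.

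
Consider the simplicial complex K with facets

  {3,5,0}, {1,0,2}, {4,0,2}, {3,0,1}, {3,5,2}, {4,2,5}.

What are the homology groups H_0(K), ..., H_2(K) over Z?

Order the vertices as 0 < 1 < 2 < 3 < 4 < 5. Listing each simplex with vertices in this order, K has dimension 2 with simplices:

  0-simplices (6): [0], [1], [2], [3], [4], [5]
  1-simplices (12): [0,1], [0,2], [0,3], [0,4], [0,5], [1,2], [1,3], [2,3], [2,4], [2,5], [3,5], [4,5]
  2-simplices (6): [0,1,2], [0,1,3], [0,2,4], [0,3,5], [2,3,5], [2,4,5]

so the chain groups are C_0 ≅ Z^6, C_1 ≅ Z^12, C_2 ≅ Z^6.

∂_1: C_1 → C_0 is given by ∂[p,q] = [q] − [p]. For instance
  ∂[3,5] = [5] − [3].
The 6×12 boundary matrix has rank 5 and Smith normal form diag(1,1,1,1,1).

The boundary map ∂_2: C_2 → C_1 maps a triangle to the signed sum of its edges. For instance
  ∂[0,3,5] = [3,5] − [0,5] + [0,3],
  ∂[2,3,5] = [3,5] − [2,5] + [2,3].
The 12×6 boundary matrix has rank 6 and Smith normal form diag(1,1,1,1,1,1).

Now H_k = ker ∂_k / im ∂_{k+1}, so:

  H_0: rank C_0 − rank ∂_1 = 6 − 5 = 1, and the invariant factors of ∂_1 are all 1, so H_0 = Z.
  H_1: rank ker ∂_1 − rank ∂_2 = (12 − 5) − 6 = 1, and the invariant factors of ∂_2 are all 1, so H_1 = Z.
  H_2: rank ker ∂_2 − rank ∂_3 = (6 − 6) − 0 = 0, and there is no ∂_3, so H_2 = 0.

(K is a triangulation of the cylinder S^1 x I.)

H_0 = Z,  H_1 = Z,  H_2 = 0.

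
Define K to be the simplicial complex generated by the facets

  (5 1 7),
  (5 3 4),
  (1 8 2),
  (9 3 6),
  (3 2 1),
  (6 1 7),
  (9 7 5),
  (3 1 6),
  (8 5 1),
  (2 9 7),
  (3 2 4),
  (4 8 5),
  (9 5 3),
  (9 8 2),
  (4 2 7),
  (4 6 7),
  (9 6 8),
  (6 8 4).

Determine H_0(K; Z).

H_0 ≅ Z.

Take the total order 1 < 2 < 3 < 4 < 5 < 6 < 7 < 8 < 9 on the vertex set. Then K (dimension 2) consists of the simplices:

  0-simplices (9): [1], [2], [3], [4], [5], [6], [7], [8], [9]
  1-simplices (27): (27 of them)
  2-simplices (18): [1,2,3], [1,2,8], [1,3,6], [1,5,7], [1,5,8], [1,6,7], [2,3,4], [2,4,7], [2,7,9], [2,8,9], [3,4,5], [3,5,9], [3,6,9], [4,5,8], [4,6,7], [4,6,8], [5,7,9], [6,8,9]

giving chain groups C_0 ≅ Z^9, C_1 ≅ Z^27, C_2 ≅ Z^18.

∂_1: C_1 → C_0 sends each edge [p,q] (with p < q) to q − p. For instance
  ∂[5,9] = [9] − [5].
As a 9×27 matrix over Z this has rank 8, with invariant factors (1,1,1,1,1,1,1,1).

∂_2: C_2 → C_1 sends each 2-simplex [p,q,r] to [q,r] − [p,r] + [p,q]. For instance
  ∂[1,5,7] = [5,7] − [1,7] + [1,5],
  ∂[1,2,8] = [2,8] − [1,8] + [1,2].
The resulting 27×18 matrix has rank 17, and its Smith normal form has invariant factors (1,1,1,1,1,1,1,1,1,1,1,1,1,1,1,1,1).

Computing H_k = (kernel of ∂_k) / (image of ∂_{k+1}):

  H_0: rank C_0 − rank ∂_1 = 9 − 8 = 1, and the invariant factors of ∂_1 are all 1, so H_0 = Z.

(K is a triangulation of the torus T^2.)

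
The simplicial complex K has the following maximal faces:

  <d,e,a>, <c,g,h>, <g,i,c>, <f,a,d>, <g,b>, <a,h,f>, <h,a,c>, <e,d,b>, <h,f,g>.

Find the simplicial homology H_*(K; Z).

K has 9 vertices, 17 edges, 8 triangles.
rank ∂_0 = 0, rank ∂_1 = 8 ⇒ b_0 = 9 − 0 − 8 = 1; all invariant factors of ∂_1 are 1 so no torsion. So H_0 = Z.
rank ∂_1 = 8, rank ∂_2 = 8 ⇒ b_1 = 17 − 8 − 8 = 1; all invariant factors of ∂_2 are 1 so no torsion. So H_1 = Z.
rank ∂_2 = 8, rank ∂_3 = 0 ⇒ b_2 = 8 − 8 − 0 = 0. So H_2 = 0.

H_0 = Z,  H_1 = Z,  H_2 = 0.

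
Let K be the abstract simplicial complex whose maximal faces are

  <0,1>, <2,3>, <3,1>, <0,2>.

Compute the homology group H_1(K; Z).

Take the total order 0 < 1 < 2 < 3 on the vertex set. Then K (dimension 1) consists of the simplices:

  0-simplices (4): [0], [1], [2], [3]
  1-simplices (4): [0,1], [0,2], [1,3], [2,3]

giving chain groups C_0 ≅ Z^4, C_1 ≅ Z^4.

Boundary ∂_1: C_1 → C_0 is given by ∂[p,q] = [q] − [p]. For instance
  ∂[0,2] = [2] − [0].
As a 4×4 matrix over Z this has rank 3, with invariant factors (1,1,1).

Computing H_k = (kernel of ∂_k) / (image of ∂_{k+1}):

  H_1: rank ker ∂_1 − rank ∂_2 = (4 − 3) − 0 = 1, and there is no ∂_2, so H_1 ≅ Z.

(K is a triangulation of the circle S^1.)

H_1 ≅ Z.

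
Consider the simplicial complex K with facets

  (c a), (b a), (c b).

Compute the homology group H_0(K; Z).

We work with the vertex ordering a < b < c. The simplices of K, each written with vertices in increasing order, are:

  0-simplices (3): a, b, c
  1-simplices (3): ab, ac, bc

giving chain groups C_0 ≅ Z^3, C_1 ≅ Z^3.

The boundary map ∂_1: C_1 → C_0 is given by ∂[p,q] = [q] − [p].
The resulting 3×3 matrix has rank 2, and its Smith normal form has invariant factors (1,1).

Reading off H_k = ker ∂_k / im ∂_{k+1}:

  H_0: rank C_0 − rank ∂_1 = 3 − 2 = 1, and the invariant factors of ∂_1 are all 1, so H_0 = Z.

H_0 = Z.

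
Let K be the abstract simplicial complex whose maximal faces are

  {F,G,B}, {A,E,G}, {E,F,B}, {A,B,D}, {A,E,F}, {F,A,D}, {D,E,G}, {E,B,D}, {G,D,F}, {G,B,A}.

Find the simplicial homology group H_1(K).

H_1 = Z/2Z.

Fix the vertex order A < B < D < E < F < G and write every simplex with vertices in increasing order. Then dim K = 2 and the simplices of K are:

  0-simplices (6): A, B, D, E, F, G
  1-simplices (15): AB, AD, AE, AF, AG, BD, BE, BF, BG, DE, DF, DG, EF, EG, FG
  2-simplices (10): ABD, ABG, ADF, AEF, AEG, BDE, BEF, BFG, DEG, DFG

giving chain groups C_0 ≅ Z^6, C_1 ≅ Z^15, C_2 ≅ Z^10.

∂_1: C_1 → C_0 maps an edge to its endpoints' difference, ∂[p,q] = q − p. For instance
  ∂BF = F − B.
The resulting 6×15 matrix has rank 5, and its Smith normal form has invariant factors (1,1,1,1,1).

The boundary map ∂_2: C_2 → C_1 acts by ∂[p,q,r] = [q,r] − [p,r] + [p,q]. For instance
  ∂BFG = FG − BG + BF,
  ∂AEF = EF − AF + AE.
As a 15×10 matrix over Z this has rank 10, with invariant factors (1,1,1,1,1,1,1,1,1,2).

Reading off H_k = ker ∂_k / im ∂_{k+1}:

  H_1: rank ker ∂_1 − rank ∂_2 = (15 − 5) − 10 = 0, and ∂_2 has invariant factor 2 > 1, so H_1 = Z/2Z.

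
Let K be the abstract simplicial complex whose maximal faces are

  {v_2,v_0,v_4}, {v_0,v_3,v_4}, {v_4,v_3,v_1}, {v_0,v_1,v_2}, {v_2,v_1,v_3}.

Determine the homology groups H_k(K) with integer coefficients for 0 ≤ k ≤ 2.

H_0 ≅ Z,  H_1 ≅ Z,  H_2 = 0.

K has 5 vertices, 10 edges, 5 triangles.
rank ∂_0 = 0, rank ∂_1 = 4 ⇒ b_0 = 5 − 0 − 4 = 1; all invariant factors of ∂_1 are 1 so no torsion. So H_0 = Z.
rank ∂_1 = 4, rank ∂_2 = 5 ⇒ b_1 = 10 − 4 − 5 = 1; all invariant factors of ∂_2 are 1 so no torsion. So H_1 = Z.
rank ∂_2 = 5, rank ∂_3 = 0 ⇒ b_2 = 5 − 5 − 0 = 0. So H_2 = 0.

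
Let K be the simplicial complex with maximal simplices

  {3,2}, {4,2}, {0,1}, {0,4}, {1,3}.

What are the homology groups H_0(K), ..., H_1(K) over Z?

K has 5 vertices, 5 edges.
rank ∂_0 = 0, rank ∂_1 = 4 ⇒ b_0 = 5 − 0 − 4 = 1; all invariant factors of ∂_1 are 1 so no torsion. So H_0 ≅ Z.
rank ∂_1 = 4, rank ∂_2 = 0 ⇒ b_1 = 5 − 4 − 0 = 1. So H_1 ≅ Z.

H_0 ≅ Z,  H_1 ≅ Z.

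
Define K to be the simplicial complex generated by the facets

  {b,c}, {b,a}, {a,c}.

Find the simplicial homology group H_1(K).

Order the vertices as a < b < c. Listing each simplex with vertices in this order, K has dimension 1 with simplices:

  0-simplices (3): a, b, c
  1-simplices (3): ab, ac, bc

so the chain groups are C_0 ≅ Z^3, C_1 ≅ Z^3.

Boundary ∂_1: C_1 → C_0 maps an edge to its endpoints' difference, ∂[p,q] = q − p.
As a 3×3 matrix over Z this has rank 2, with invariant factors (1,1).

Now H_k = ker ∂_k / im ∂_{k+1}, so:

  H_1: rank ker ∂_1 − rank ∂_2 = (3 − 2) − 0 = 1, and there is no ∂_2, so H_1 ≅ Z.

H_1 ≅ Z.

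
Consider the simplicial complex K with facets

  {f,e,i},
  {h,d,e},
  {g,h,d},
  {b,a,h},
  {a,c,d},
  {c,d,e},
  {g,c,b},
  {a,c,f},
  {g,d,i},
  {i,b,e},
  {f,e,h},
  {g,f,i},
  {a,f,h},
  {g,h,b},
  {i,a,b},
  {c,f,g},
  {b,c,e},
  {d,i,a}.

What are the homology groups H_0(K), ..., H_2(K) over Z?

We work with the vertex ordering a < b < c < d < e < f < g < h < i. The simplices of K, each written with vertices in increasing order, are:

  0-simplices (9): a, b, c, d, e, f, g, h, i
  1-simplices (27): ab, ac, ad, af, ah, ai, bc, be, bg, bh, bi, cd, ce, cf, cg, de, dg, dh, di, ef, eh, ei, fg, fh, fi, gh, gi
  2-simplices (18): abh, abi, acd, acf, adi, afh, bce, bcg, bei, bgh, cde, cfg, deh, dgh, dgi, efh, efi, fgi

so the chain groups are C_0 ≅ Z^9, C_1 ≅ Z^27, C_2 ≅ Z^18.

The boundary map ∂_1: C_1 → C_0 is given by ∂[p,q] = [q] − [p].
The resulting 9×27 matrix has rank 8, and its Smith normal form has invariant factors (1,1,1,1,1,1,1,1).

Boundary ∂_2: C_2 → C_1 acts by ∂[p,q,r] = [q,r] − [p,r] + [p,q]. For instance
  ∂efh = fh − eh + ef,
  ∂cde = de − ce + cd.
The resulting 27×18 matrix has rank 17, and its Smith normal form has invariant factors (1,1,1,1,1,1,1,1,1,1,1,1,1,1,1,1,1).

Now H_k = ker ∂_k / im ∂_{k+1}, so:

  H_0: rank C_0 − rank ∂_1 = 9 − 8 = 1, and the invariant factors of ∂_1 are all 1, so H_0 ≅ Z.
  H_1: rank ker ∂_1 − rank ∂_2 = (27 − 8) − 17 = 2, and the invariant factors of ∂_2 are all 1, so H_1 ≅ Z^2.
  H_2: rank ker ∂_2 − rank ∂_3 = (18 − 17) − 0 = 1, and there is no ∂_3, so H_2 ≅ Z.

As a check, the Euler characteristic is 9 − 27 + 18 = 0, which agrees with 1 − 2 + 1 = 0.

H_0 = Z,  H_1 = Z^2,  H_2 = Z.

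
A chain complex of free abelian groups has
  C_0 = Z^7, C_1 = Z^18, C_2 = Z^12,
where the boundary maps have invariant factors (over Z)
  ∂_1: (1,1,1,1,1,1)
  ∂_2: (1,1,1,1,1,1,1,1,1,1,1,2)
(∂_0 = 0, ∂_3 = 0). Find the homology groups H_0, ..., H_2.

H_0 = Z,  H_1 = Z_2,  H_2 = 0.

H_0: b_0 = 7 − 0 − 6 = 1; torsion from ∂_1 factors > 1: none. So H_0 = Z.
H_1: b_1 = 18 − 6 − 12 = 0; torsion from ∂_2 factors > 1: [2]. So H_1 = Z_2.
H_2: b_2 = 12 − 12 − 0 = 0; torsion from ∂_3 factors > 1: none. So H_2 = 0.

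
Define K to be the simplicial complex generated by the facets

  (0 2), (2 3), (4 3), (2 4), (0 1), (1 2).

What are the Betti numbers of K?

b_0 = 1, b_1 = 2.

We work with the vertex ordering 0 < 1 < 2 < 3 < 4. The simplices of K, each written with vertices in increasing order, are:

  0-simplices (5): [0], [1], [2], [3], [4]
  1-simplices (6): [0,1], [0,2], [1,2], [2,3], [2,4], [3,4]

so the chain groups are C_0 ≅ Z^5, C_1 ≅ Z^6.

Boundary ∂_1: C_1 → C_0 is given by ∂[p,q] = [q] − [p]. For instance
  ∂[2,4] = [4] − [2].
As a 5×6 matrix over Z this has rank 4, with invariant factors (1,1,1,1).

Computing H_k = (kernel of ∂_k) / (image of ∂_{k+1}):

  H_0: rank C_0 − rank ∂_1 = 5 − 4 = 1, and the invariant factors of ∂_1 are all 1, so H_0 ≅ Z.
  H_1: rank ker ∂_1 − rank ∂_2 = (6 − 4) − 0 = 2, and there is no ∂_2, so H_1 ≅ Z^2.

(K is a triangulation of a wedge of 2 circles.)

Hence the Betti numbers are b_0 = 1, b_1 = 2.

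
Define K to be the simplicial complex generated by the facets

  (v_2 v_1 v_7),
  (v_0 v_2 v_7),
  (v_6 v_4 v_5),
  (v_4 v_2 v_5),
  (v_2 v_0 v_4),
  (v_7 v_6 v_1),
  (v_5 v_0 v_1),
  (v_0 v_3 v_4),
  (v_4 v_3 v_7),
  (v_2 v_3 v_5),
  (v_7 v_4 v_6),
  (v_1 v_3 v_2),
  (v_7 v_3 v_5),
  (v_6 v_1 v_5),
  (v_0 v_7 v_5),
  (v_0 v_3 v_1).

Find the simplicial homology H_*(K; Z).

H_0 ≅ Z,  H_1 ≅ Z^2,  H_2 ≅ Z.

We work with the vertex ordering v_0 < v_1 < v_2 < v_3 < v_4 < v_5 < v_6 < v_7. The simplices of K, each written with vertices in increasing order, are:

  0-simplices (8): [v_0], [v_1], [v_2], [v_3], [v_4], [v_5], [v_6], [v_7]
  1-simplices (24): (24 of them)
  2-simplices (16): (16 of them)

so the chain groups are C_0 ≅ Z^8, C_1 ≅ Z^24, C_2 ≅ Z^16.

∂_1: C_1 → C_0 is given by ∂[p,q] = [q] − [p]. For instance
  ∂[v_0,v_1] = [v_1] − [v_0].
This gives a 8×24 integer matrix of rank 7; reducing to Smith normal form yields diagonal entries (1,1,1,1,1,1,1).

Boundary ∂_2: C_2 → C_1 acts by ∂[p,q,r] = [q,r] − [p,r] + [p,q]. For instance
  ∂[v_4,v_5,v_6] = [v_5,v_6] − [v_4,v_6] + [v_4,v_5],
  ∂[v_1,v_2,v_7] = [v_2,v_7] − [v_1,v_7] + [v_1,v_2].
The resulting 24×16 matrix has rank 15, and its Smith normal form has invariant factors (1,1,1,1,1,1,1,1,1,1,1,1,1,1,1).

Computing H_k = (kernel of ∂_k) / (image of ∂_{k+1}):

  H_0: rank C_0 − rank ∂_1 = 8 − 7 = 1, and the invariant factors of ∂_1 are all 1, so H_0 ≅ Z.
  H_1: rank ker ∂_1 − rank ∂_2 = (24 − 7) − 15 = 2, and the invariant factors of ∂_2 are all 1, so H_1 ≅ Z^2.
  H_2: rank ker ∂_2 − rank ∂_3 = (16 − 15) − 0 = 1, and there is no ∂_3, so H_2 ≅ Z.

(K is a triangulation of the torus T^2.)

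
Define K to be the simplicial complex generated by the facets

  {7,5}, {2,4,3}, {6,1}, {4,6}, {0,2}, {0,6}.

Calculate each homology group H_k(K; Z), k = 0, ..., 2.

H_0 ≅ Z^2,  H_1 ≅ Z,  H_2 = 0.

Fix the vertex order 0 < 1 < 2 < 3 < 4 < 5 < 6 < 7 and write every simplex with vertices in increasing order. Then dim K = 2 and the simplices of K are:

  0-simplices (8): [0], [1], [2], [3], [4], [5], [6], [7]
  1-simplices (8): [0,2], [0,6], [1,6], [2,3], [2,4], [3,4], [4,6], [5,7]
  2-simplices (1): [2,3,4]

so the chain groups are C_0 ≅ Z^8, C_1 ≅ Z^8, C_2 ≅ Z^1.

Boundary ∂_1: C_1 → C_0 maps an edge to its endpoints' difference, ∂[p,q] = q − p. For instance
  ∂[4,6] = [6] − [4].
The 8×8 boundary matrix has rank 6 and Smith normal form diag(1,1,1,1,1,1).

Boundary ∂_2: C_2 → C_1 sends each 2-simplex [p,q,r] to [q,r] − [p,r] + [p,q]. For instance
  ∂[2,3,4] = [3,4] − [2,4] + [2,3].
As a 8×1 matrix over Z this has rank 1, with invariant factors (1).

Computing H_k = (kernel of ∂_k) / (image of ∂_{k+1}):

  H_0: rank C_0 − rank ∂_1 = 8 − 6 = 2, and the invariant factors of ∂_1 are all 1, so H_0 = Z^2.
  H_1: rank ker ∂_1 − rank ∂_2 = (8 − 6) − 1 = 1, and the invariant factors of ∂_2 are all 1, so H_1 = Z.
  H_2: rank ker ∂_2 − rank ∂_3 = (1 − 1) − 0 = 0, and there is no ∂_3, so H_2 = 0.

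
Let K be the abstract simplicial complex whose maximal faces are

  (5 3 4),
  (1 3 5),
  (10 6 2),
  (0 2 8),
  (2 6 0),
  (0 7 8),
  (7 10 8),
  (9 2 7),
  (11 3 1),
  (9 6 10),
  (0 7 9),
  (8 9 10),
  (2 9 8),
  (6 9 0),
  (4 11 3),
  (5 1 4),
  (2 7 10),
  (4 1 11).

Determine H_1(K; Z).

Take the total order 0 < 1 < 2 < 3 < 4 < 5 < 6 < 7 < 8 < 9 < 10 < 11 on the vertex set. Then K (dimension 2) consists of the simplices:

  0-simplices (12): [0], [1], [2], [3], [4], [5], [6], [7], [8], [9], [10], [11]
  1-simplices (27): (27 of them)
  2-simplices (18): (18 of them)

so the chain groups are C_0 ≅ Z^12, C_1 ≅ Z^27, C_2 ≅ Z^18.

∂_1: C_1 → C_0 maps an edge to its endpoints' difference, ∂[p,q] = q − p. For instance
  ∂[1,4] = [4] − [1].
The 12×27 boundary matrix has rank 10 and Smith normal form diag(1,1,1,1,1,1,1,1,1,1).

∂_2: C_2 → C_1 sends each 2-simplex [p,q,r] to [q,r] − [p,r] + [p,q]. For instance
  ∂[1,3,5] = [3,5] − [1,5] + [1,3],
  ∂[2,7,10] = [7,10] − [2,10] + [2,7].
As a 27×18 matrix over Z this has rank 17, with invariant factors (1,1,1,1,1,1,1,1,1,1,1,1,1,1,1,1,2).

Reading off H_k = ker ∂_k / im ∂_{k+1}:

  H_1: rank ker ∂_1 − rank ∂_2 = (27 − 10) − 17 = 0, and ∂_2 has invariant factor 2 > 1, so H_1 ≅ Z/2.

H_1 ≅ Z/2.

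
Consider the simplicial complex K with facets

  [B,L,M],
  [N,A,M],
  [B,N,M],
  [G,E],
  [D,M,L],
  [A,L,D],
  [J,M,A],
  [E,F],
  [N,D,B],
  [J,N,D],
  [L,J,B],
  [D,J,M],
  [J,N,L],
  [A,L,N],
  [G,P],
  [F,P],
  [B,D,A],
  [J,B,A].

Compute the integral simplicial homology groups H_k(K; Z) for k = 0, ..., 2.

We work with the vertex ordering A < B < D < E < F < G < J < L < M < N < P. The simplices of K, each written with vertices in increasing order, are:

  0-simplices (11): A, B, D, E, F, G, J, L, M, N, P
  1-simplices (25): AB, AD, AJ, AL, AM, AN, BD, BJ, BL, BM, BN, DJ, DL, DM, DN, EF, EG, FP, GP, JL, JM, JN, LM, LN, MN
  2-simplices (14): ABD, ABJ, ADL, AJM, ALN, AMN, BDN, BJL, BLM, BMN, DJM, DJN, DLM, JLN

giving chain groups C_0 ≅ Z^11, C_1 ≅ Z^25, C_2 ≅ Z^14.

Boundary ∂_1: C_1 → C_0 maps an edge to its endpoints' difference, ∂[p,q] = q − p. For instance
  ∂DM = M − D.
This gives a 11×25 integer matrix of rank 9; reducing to Smith normal form yields diagonal entries (1,1,1,1,1,1,1,1,1).

The boundary map ∂_2: C_2 → C_1 sends each 2-simplex [p,q,r] to [q,r] − [p,r] + [p,q]. For instance
  ∂BDN = DN − BN + BD,
  ∂BMN = MN − BN + BM.
As a 25×14 matrix over Z this has rank 13, with invariant factors (1,1,1,1,1,1,1,1,1,1,1,1,1).

Now H_k = ker ∂_k / im ∂_{k+1}, so:

  H_0: rank C_0 − rank ∂_1 = 11 − 9 = 2, and the invariant factors of ∂_1 are all 1, so H_0 ≅ Z^2.
  H_1: rank ker ∂_1 − rank ∂_2 = (25 − 9) − 13 = 3, and the invariant factors of ∂_2 are all 1, so H_1 ≅ Z^3.
  H_2: rank ker ∂_2 − rank ∂_3 = (14 − 13) − 0 = 1, and there is no ∂_3, so H_2 ≅ Z.

As a check, the Euler characteristic is 11 − 25 + 14 = 0, which agrees with 2 − 3 + 1 = 0.

H_0 = Z^2,  H_1 = Z^3,  H_2 = Z.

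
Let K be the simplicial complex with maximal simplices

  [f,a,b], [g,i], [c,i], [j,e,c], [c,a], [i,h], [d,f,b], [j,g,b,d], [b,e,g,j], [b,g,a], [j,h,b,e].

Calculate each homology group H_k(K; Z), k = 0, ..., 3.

H_0 ≅ Z,  H_1 ≅ Z^3,  H_2 = 0,  H_3 = 0.

Order the vertices as a < b < c < d < e < f < g < h < i < j. Listing each simplex with vertices in this order, K has dimension 3 with simplices:

  0-simplices (10): a, b, c, d, e, f, g, h, i, j
  1-simplices (23): ab, ac, af, ag, bd, be, bf, bg, bh, bj, ce, ci, cj, df, dg, dj, eg, eh, ej, gi, gj, hi, hj
  2-simplices (14): abf, abg, bdf, bdg, bdj, beg, beh, bej, bgj, bhj, cej, dgj, egj, ehj
  3-simplices (3): bdgj, begj, behj

giving chain groups C_0 ≅ Z^10, C_1 ≅ Z^23, C_2 ≅ Z^14, C_3 ≅ Z^3.

The boundary map ∂_1: C_1 → C_0 is given by ∂[p,q] = [q] − [p].
As a 10×23 matrix over Z this has rank 9, with invariant factors (1,1,1,1,1,1,1,1,1).

∂_2: C_2 → C_1 sends each 2-simplex [p,q,r] to [q,r] − [p,r] + [p,q]. For instance
  ∂bdg = dg − bg + bd,
  ∂beh = eh − bh + be.
The resulting 23×14 matrix has rank 11, and its Smith normal form has invariant factors (1,1,1,1,1,1,1,1,1,1,1).

The boundary map ∂_3: C_3 → C_2 sends each 3-simplex σ to the alternating sum Σ_i (−1)^i (σ with its i-th vertex removed). For instance
  ∂behj = ehj − bhj + bej − beh,
  ∂bdgj = dgj − bgj + bdj − bdg.
This gives a 14×3 integer matrix of rank 3; reducing to Smith normal form yields diagonal entries (1,1,1).

From H_k ≅ ker(∂_k) / im(∂_{k+1}) we obtain:

  H_0: rank C_0 − rank ∂_1 = 10 − 9 = 1, and the invariant factors of ∂_1 are all 1, so H_0 = Z.
  H_1: rank ker ∂_1 − rank ∂_2 = (23 − 9) − 11 = 3, and the invariant factors of ∂_2 are all 1, so H_1 = Z^3.
  H_2: rank ker ∂_2 − rank ∂_3 = (14 − 11) − 3 = 0, and the invariant factors of ∂_3 are all 1, so H_2 = 0.
  H_3: rank ker ∂_3 − rank ∂_4 = (3 − 3) − 0 = 0, and there is no ∂_4, so H_3 = 0.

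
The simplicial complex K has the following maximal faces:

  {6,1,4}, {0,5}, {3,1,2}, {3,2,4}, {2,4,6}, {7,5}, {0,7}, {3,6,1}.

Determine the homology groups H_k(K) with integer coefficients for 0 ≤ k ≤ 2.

H_0 = Z^2,  H_1 = Z^2,  H_2 = 0.

Take the total order 0 < 1 < 2 < 3 < 4 < 5 < 6 < 7 on the vertex set. Then K (dimension 2) consists of the simplices:

  0-simplices (8): [0], [1], [2], [3], [4], [5], [6], [7]
  1-simplices (13): [0,5], [0,7], [1,2], [1,3], [1,4], [1,6], [2,3], [2,4], [2,6], [3,4], [3,6], [4,6], [5,7]
  2-simplices (5): [1,2,3], [1,3,6], [1,4,6], [2,3,4], [2,4,6]

giving chain groups C_0 ≅ Z^8, C_1 ≅ Z^13, C_2 ≅ Z^5.

∂_1: C_1 → C_0 maps an edge to its endpoints' difference, ∂[p,q] = q − p. For instance
  ∂[0,5] = [5] − [0].
As a 8×13 matrix over Z this has rank 6, with invariant factors (1,1,1,1,1,1).

∂_2: C_2 → C_1 sends each 2-simplex [p,q,r] to [q,r] − [p,r] + [p,q]. For instance
  ∂[1,3,6] = [3,6] − [1,6] + [1,3],
  ∂[1,2,3] = [2,3] − [1,3] + [1,2].
The resulting 13×5 matrix has rank 5, and its Smith normal form has invariant factors (1,1,1,1,1).

From H_k ≅ ker(∂_k) / im(∂_{k+1}) we obtain:

  H_0: rank C_0 − rank ∂_1 = 8 − 6 = 2, and the invariant factors of ∂_1 are all 1, so H_0 = Z^2.
  H_1: rank ker ∂_1 − rank ∂_2 = (13 − 6) − 5 = 2, and the invariant factors of ∂_2 are all 1, so H_1 = Z^2.
  H_2: rank ker ∂_2 − rank ∂_3 = (5 − 5) − 0 = 0, and there is no ∂_3, so H_2 = 0.

(K is a triangulation of the disjoint union of the circle S^1 and the Möbius band.)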